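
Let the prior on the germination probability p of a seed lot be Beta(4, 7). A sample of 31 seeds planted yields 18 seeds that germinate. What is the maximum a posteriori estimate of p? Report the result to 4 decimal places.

Prior: Beta(4, 7).
Data: 18 successes in 31 trials. The binomial likelihood contributes p^18(1−p)^13, so the posterior is Beta(4+18, 7+13) = Beta(22, 20).
For Beta(a, b) with a, b > 1 the mode is (a−1)/(a+b−2) = 21/40 ≈ 0.5250.

p̂_MAP = 0.5250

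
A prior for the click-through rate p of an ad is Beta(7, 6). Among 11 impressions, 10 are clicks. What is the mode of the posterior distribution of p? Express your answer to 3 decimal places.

p̂_MAP = 0.727

Prior: Beta(7, 6).
Data: 10 successes in 11 trials. The binomial likelihood contributes p^10(1−p)^1, so the posterior is Beta(7+10, 6+1) = Beta(17, 7).
For Beta(a, b) with a, b > 1 the mode is (a−1)/(a+b−2) = 16/22 ≈ 0.727.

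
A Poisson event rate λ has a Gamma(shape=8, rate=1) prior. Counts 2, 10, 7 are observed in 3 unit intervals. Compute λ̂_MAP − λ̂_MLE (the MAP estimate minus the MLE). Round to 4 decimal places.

MAP − MLE = 0.1667

Σxᵢ = 19. Posterior is Gamma(27, 4); MAP = (27−1)/4 = 26/4 ≈ 6.50000.
MLE = x̄ = 19/3 ≈ 6.33333.
Difference = 26/4 − 19/3 = 1/6 ≈ 0.1667.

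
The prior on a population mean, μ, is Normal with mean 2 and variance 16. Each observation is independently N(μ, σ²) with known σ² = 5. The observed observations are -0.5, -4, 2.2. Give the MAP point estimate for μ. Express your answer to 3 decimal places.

μ̂_MAP = -0.506

n = 3; x̄ = ((-0.5) + (-4) + 2.2)/3 = -2.3/3 = -23/30 ≈ -0.7667.
For a Normal prior and Normal likelihood with known variance, the posterior is Normal; its mode equals its mean, the precision-weighted average.
Prior precision 1/σ₀² = 1/16 = 0.0625; data precision n/σ² = 3/5 = 0.6.
μ̂ = (0.0625·2 + 0.6·(-23/30)) / (0.0625 + 0.6) = (-0.335)/0.6625 = -134/265 ≈ -0.506.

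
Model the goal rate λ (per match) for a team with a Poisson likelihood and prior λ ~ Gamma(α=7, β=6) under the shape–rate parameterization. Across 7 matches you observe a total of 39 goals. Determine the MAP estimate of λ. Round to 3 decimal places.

Σxᵢ = 39, n = 7.
Posterior ∝ λ^6e^(−6λ) · λ^39e^(−7λ) = λ^45e^(−13λ), i.e. Gamma(shape=46, rate=13).
The mode of a Gamma(a, b) with a ≥ 1 (shape–rate) is (a−1)/b = 45/13 ≈ 3.462.

λ̂_MAP = 3.462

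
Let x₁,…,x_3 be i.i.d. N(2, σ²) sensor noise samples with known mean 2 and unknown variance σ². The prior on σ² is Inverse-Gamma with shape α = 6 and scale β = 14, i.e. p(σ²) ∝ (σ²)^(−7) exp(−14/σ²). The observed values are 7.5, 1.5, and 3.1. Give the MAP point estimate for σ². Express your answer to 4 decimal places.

σ̂²_MAP = 3.5124

Sum of squared deviations about the known mean: SS = (7.5−2)² + (1.5−2)² + (3.1−2)² = 31.71.
The Normal likelihood contributes (σ²)^(−n/2) exp(−SS/(2σ²)), so the posterior is Inverse-Gamma(α + n/2, β + SS/2) = Inverse-Gamma(7.5, 29.855).
The mode of Inverse-Gamma(a, b) is b/(a+1) = 29.855/8.5 ≈ 3.5124.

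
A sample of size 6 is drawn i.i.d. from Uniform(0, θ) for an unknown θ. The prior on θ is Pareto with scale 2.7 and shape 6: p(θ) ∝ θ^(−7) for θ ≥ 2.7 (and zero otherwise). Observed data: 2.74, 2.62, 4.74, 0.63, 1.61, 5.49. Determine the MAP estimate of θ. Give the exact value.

The Uniform(0, θ) likelihood is θ^(−n) for θ ≥ max(xᵢ), zero otherwise. Here max(xᵢ) = 5.49.
Posterior ∝ θ^(−7) · θ^(−6) = θ^(−13) on θ ≥ max(2.7, 5.49) = 5.49.
This density is strictly decreasing in θ, so the posterior mode lies at the lower boundary of the support.

θ̂_MAP = 5.49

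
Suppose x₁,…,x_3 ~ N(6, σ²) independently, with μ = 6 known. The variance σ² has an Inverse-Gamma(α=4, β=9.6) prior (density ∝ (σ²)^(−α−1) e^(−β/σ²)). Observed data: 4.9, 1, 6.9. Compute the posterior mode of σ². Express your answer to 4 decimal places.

σ̂²_MAP = 3.5554

Sum of squared deviations about the known mean: SS = (4.9−6)² + (1−6)² + (6.9−6)² = 27.02.
The Normal likelihood contributes (σ²)^(−n/2) exp(−SS/(2σ²)), so the posterior is Inverse-Gamma(α + n/2, β + SS/2) = Inverse-Gamma(5.5, 23.11).
The mode of Inverse-Gamma(a, b) is b/(a+1) = 23.11/6.5 ≈ 3.5554.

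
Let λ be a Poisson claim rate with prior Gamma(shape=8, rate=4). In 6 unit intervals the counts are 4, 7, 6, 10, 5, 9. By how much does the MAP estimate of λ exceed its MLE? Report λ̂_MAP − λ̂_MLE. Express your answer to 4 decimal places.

MAP − MLE = -2.0333

Σxᵢ = 41. Posterior is Gamma(49, 10); MAP = (49−1)/10 = 48/10 ≈ 4.80000.
MLE = x̄ = 41/6 ≈ 6.83333.
Difference = 48/10 − 41/6 = -61/30 ≈ -2.0333.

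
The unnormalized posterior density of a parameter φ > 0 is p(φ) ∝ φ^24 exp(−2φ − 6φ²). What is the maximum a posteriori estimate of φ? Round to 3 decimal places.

ℓ'(φ) = 24/φ − 2 − 12φ. Setting this to zero and multiplying by φ: 12φ² + 2φ − 24 = 0.
φ = (−2 + √(2² + 4·12·24)) / (2·12) = (−2 + √1156) / 24 = (−2 + 34)/24 = 4/3.
ℓ''(φ) = −24/φ² − 12 < 0, confirming a maximum.

φ̂_MAP = 1.333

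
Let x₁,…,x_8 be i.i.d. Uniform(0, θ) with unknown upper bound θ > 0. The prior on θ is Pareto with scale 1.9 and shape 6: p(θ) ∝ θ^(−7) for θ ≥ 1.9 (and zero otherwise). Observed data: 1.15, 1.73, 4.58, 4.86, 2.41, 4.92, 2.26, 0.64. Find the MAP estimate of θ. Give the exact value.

θ̂_MAP = 4.92

The Uniform(0, θ) likelihood is θ^(−n) for θ ≥ max(xᵢ), zero otherwise. Here max(xᵢ) = 4.92.
Posterior ∝ θ^(−7) · θ^(−8) = θ^(−15) on θ ≥ max(1.9, 4.92) = 4.92.
This density is strictly decreasing in θ, so the posterior mode lies at the lower boundary of the support.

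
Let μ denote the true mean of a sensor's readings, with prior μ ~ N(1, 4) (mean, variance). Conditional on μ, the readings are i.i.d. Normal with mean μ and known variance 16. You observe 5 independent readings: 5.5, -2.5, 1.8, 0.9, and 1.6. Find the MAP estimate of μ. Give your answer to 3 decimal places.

μ̂_MAP = 1.256

n = 5; x̄ = (5.5 + (-2.5) + 1.8 + 0.9 + 1.6)/5 = 7.3/5 = 1.46.
For a Normal prior and Normal likelihood with known variance, the posterior is Normal; its mode equals its mean, the precision-weighted average.
Prior precision 1/σ₀² = 1/4 = 0.25; data precision n/σ² = 5/16 = 0.3125.
μ̂ = (0.25·1 + 0.3125·1.46) / (0.25 + 0.3125) = 0.70625/0.5625 = 113/90 ≈ 1.256.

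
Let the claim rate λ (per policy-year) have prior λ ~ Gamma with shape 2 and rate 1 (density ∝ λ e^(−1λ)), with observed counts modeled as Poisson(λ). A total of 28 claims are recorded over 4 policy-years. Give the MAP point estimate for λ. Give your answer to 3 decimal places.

Σxᵢ = 28, n = 4.
Posterior ∝ λe^(−1λ) · λ^28e^(−4λ) = λ^29e^(−5λ), i.e. Gamma(shape=30, rate=5).
The mode of a Gamma(a, b) with a ≥ 1 (shape–rate) is (a−1)/b = 29/5 ≈ 5.800.

λ̂_MAP = 5.800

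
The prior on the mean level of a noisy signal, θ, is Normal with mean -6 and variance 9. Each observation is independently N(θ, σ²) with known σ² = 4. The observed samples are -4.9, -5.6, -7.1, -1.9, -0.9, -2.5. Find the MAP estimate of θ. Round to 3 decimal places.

n = 6; x̄ = ((-4.9) + (-5.6) + (-7.1) + (-1.9) + (-0.9) + (-2.5))/6 = -22.9/6 = -229/60 ≈ -3.8167.
For a Normal prior and Normal likelihood with known variance, the posterior is Normal; its mode equals its mean, the precision-weighted average.
Prior precision 1/σ₀² = 1/9; data precision n/σ² = 6/4 = 1.5.
θ̂ = ((1/9)·(-6) + 1.5·(-229/60)) / (1/9 + 1.5) = (-767/120)/(29/18) = -2301/580 ≈ -3.967.

θ̂_MAP = -3.967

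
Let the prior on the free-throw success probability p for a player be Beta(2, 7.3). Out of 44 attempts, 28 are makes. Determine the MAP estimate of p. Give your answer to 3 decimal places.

p̂_MAP = 0.565

Prior: Beta(2, 7.3).
Data: 28 successes in 44 trials. The binomial likelihood contributes p^28(1−p)^16, so the posterior is Beta(2+28, 7.3+16) = Beta(30, 23.3).
For Beta(a, b) with a, b > 1 the mode is (a−1)/(a+b−2) = 29/51.3 ≈ 0.565.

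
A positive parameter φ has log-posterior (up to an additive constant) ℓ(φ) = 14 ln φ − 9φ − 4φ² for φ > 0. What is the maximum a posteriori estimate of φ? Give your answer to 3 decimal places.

φ̂_MAP = 0.875

ℓ'(φ) = 14/φ − 9 − 8φ. Setting this to zero and multiplying by φ: 8φ² + 9φ − 14 = 0.
φ = (−9 + √(9² + 4·8·14)) / (2·8) = (−9 + √529) / 16 = (−9 + 23)/16 = 7/8.
ℓ''(φ) = −14/φ² − 8 < 0, confirming a maximum.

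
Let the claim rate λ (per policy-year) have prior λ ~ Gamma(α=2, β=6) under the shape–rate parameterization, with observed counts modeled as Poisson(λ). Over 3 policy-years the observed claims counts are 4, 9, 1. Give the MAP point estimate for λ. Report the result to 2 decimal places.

Σxᵢ = 4+9+1 = 14, with n = 3.
Posterior ∝ λe^(−6λ) · λ^14e^(−3λ) = λ^15e^(−9λ), i.e. Gamma(shape=16, rate=9).
The mode of a Gamma(a, b) with a ≥ 1 (shape–rate) is (a−1)/b = 15/9 ≈ 1.67.

λ̂_MAP = 1.67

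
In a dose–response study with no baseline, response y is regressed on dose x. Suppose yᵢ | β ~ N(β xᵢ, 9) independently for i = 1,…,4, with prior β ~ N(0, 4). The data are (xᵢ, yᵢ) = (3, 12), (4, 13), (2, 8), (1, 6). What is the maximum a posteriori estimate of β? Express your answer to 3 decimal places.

log p(β | y) = −Σ(yᵢ − βxᵢ)²/(2·9) − β²/(2·4) + const.
Setting the derivative to zero: Σxᵢ(yᵢ − βxᵢ)/9 − β/4 = 0, so β = Σxᵢyᵢ / (Σxᵢ² + σ²/τ²).
Σxᵢyᵢ = 3·12 + 4·13 + 2·8 + 1·6 = 110; Σxᵢ² = 30; σ²/τ² = 2.25.
β̂_MAP = 110 / (30 + 2.25) = 110/32.25 ≈ 3.411.

β̂_MAP = 3.411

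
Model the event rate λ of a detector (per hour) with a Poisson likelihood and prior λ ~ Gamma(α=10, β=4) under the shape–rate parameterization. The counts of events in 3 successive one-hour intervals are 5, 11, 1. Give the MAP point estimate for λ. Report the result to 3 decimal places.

λ̂_MAP = 3.714

Σxᵢ = 5+11+1 = 17, with n = 3.
Posterior ∝ λ^9e^(−4λ) · λ^17e^(−3λ) = λ^26e^(−7λ), i.e. Gamma(shape=27, rate=7).
The mode of a Gamma(a, b) with a ≥ 1 (shape–rate) is (a−1)/b = 26/7 ≈ 3.714.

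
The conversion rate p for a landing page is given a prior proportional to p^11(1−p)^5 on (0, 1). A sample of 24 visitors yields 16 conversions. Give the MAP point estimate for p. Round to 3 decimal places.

p̂_MAP = 0.675

The prior density ∝ p^11(1−p)^5 is the kernel of Beta(12, 6).
Data: 16 successes in 24 trials. The binomial likelihood contributes p^16(1−p)^8, so the posterior is Beta(12+16, 6+8) = Beta(28, 14).
For Beta(a, b) with a, b > 1 the mode is (a−1)/(a+b−2) = 27/40 ≈ 0.675.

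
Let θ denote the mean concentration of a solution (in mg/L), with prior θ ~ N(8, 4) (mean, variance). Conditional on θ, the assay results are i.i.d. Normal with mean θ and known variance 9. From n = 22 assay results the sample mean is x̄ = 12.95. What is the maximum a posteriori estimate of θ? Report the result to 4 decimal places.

n = 22, x̄ = 12.95.
For a Normal prior and Normal likelihood with known variance, the posterior is Normal; its mode equals its mean, the precision-weighted average.
Prior precision 1/σ₀² = 1/4 = 0.25; data precision n/σ² = 22/9.
θ̂ = (0.25·8 + (22/9)·12.95) / (0.25 + 22/9) = (3029/90)/(97/36) = 6058/485 ≈ 12.4907.

θ̂_MAP = 12.4907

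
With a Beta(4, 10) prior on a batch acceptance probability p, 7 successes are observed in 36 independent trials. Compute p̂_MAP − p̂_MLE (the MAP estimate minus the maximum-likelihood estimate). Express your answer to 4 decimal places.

Posterior is Beta(11, 39); MAP = (11−1)/(50−2) = 10/48 ≈ 0.20833.
MLE ignores the prior: p̂_MLE = k/n = 7/36 ≈ 0.19444.
Difference = 10/48 − 7/36 = 1/72 ≈ 0.0139.

MAP − MLE = 0.0139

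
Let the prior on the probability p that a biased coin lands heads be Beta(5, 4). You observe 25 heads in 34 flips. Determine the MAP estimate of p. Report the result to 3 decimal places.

p̂_MAP = 0.707

Prior: Beta(5, 4).
Data: 25 successes in 34 trials. The binomial likelihood contributes p^25(1−p)^9, so the posterior is Beta(5+25, 4+9) = Beta(30, 13).
For Beta(a, b) with a, b > 1 the mode is (a−1)/(a+b−2) = 29/41 ≈ 0.707.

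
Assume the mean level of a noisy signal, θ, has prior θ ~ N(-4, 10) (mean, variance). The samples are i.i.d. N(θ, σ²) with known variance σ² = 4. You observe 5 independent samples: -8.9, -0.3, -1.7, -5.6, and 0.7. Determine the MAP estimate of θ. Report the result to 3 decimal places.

n = 5; x̄ = ((-8.9) + (-0.3) + (-1.7) + (-5.6) + 0.7)/5 = -15.8/5 = -3.16.
For a Normal prior and Normal likelihood with known variance, the posterior is Normal; its mode equals its mean, the precision-weighted average.
Prior precision 1/σ₀² = 1/10 = 0.1; data precision n/σ² = 5/4 = 1.25.
θ̂ = (0.1·(-4) + 1.25·(-3.16)) / (0.1 + 1.25) = (-4.35)/1.35 = -29/9 ≈ -3.222.

θ̂_MAP = -3.222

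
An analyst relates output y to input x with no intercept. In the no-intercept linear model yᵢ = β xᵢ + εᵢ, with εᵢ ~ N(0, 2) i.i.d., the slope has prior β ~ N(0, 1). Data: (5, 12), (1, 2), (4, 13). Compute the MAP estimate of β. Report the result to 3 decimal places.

β̂_MAP = 2.591

log p(β | y) = −Σ(yᵢ − βxᵢ)²/(2·2) − β²/(2·1) + const.
Setting the derivative to zero: Σxᵢ(yᵢ − βxᵢ)/2 − β/1 = 0, so β = Σxᵢyᵢ / (Σxᵢ² + σ²/τ²).
Σxᵢyᵢ = 5·12 + 1·2 + 4·13 = 114; Σxᵢ² = 42; σ²/τ² = 2.
β̂_MAP = 114 / (42 + 2) = 114/44 ≈ 2.591.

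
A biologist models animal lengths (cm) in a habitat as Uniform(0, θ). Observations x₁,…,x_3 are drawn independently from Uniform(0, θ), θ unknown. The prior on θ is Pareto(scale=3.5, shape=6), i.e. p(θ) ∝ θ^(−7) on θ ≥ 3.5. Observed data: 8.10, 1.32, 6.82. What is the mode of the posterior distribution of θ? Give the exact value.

The Uniform(0, θ) likelihood is θ^(−n) for θ ≥ max(xᵢ), zero otherwise. Here max(xᵢ) = 8.10.
Posterior ∝ θ^(−7) · θ^(−3) = θ^(−10) on θ ≥ max(3.5, 8.10) = 8.10.
This density is strictly decreasing in θ, so the posterior mode lies at the lower boundary of the support.

θ̂_MAP = 8.10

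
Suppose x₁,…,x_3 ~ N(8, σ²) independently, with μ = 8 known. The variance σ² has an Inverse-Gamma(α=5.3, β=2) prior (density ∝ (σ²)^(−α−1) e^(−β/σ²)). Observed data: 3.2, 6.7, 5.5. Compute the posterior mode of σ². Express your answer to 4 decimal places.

σ̂²_MAP = 2.2423

Sum of squared deviations about the known mean: SS = (3.2−8)² + (6.7−8)² + (5.5−8)² = 30.98.
The Normal likelihood contributes (σ²)^(−n/2) exp(−SS/(2σ²)), so the posterior is Inverse-Gamma(α + n/2, β + SS/2) = Inverse-Gamma(6.8, 17.49).
The mode of Inverse-Gamma(a, b) is b/(a+1) = 17.49/7.8 ≈ 2.2423.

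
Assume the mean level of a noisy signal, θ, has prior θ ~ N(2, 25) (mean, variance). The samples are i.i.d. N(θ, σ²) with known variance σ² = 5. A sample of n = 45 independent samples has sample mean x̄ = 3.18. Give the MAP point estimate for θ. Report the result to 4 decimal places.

θ̂_MAP = 3.1748

n = 45, x̄ = 3.18.
For a Normal prior and Normal likelihood with known variance, the posterior is Normal; its mode equals its mean, the precision-weighted average.
Prior precision 1/σ₀² = 1/25 = 0.04; data precision n/σ² = 45/5 = 9.
θ̂ = (0.04·2 + 9·3.18) / (0.04 + 9) = 28.7/9.04 = 1435/452 ≈ 3.1748.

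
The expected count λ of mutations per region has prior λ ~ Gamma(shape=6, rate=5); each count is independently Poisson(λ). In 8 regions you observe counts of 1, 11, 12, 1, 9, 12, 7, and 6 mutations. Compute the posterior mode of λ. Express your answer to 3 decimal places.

Σxᵢ = 1+11+12+1+9+12+7+6 = 59, with n = 8.
Posterior ∝ λ^5e^(−5λ) · λ^59e^(−8λ) = λ^64e^(−13λ), i.e. Gamma(shape=65, rate=13).
The mode of a Gamma(a, b) with a ≥ 1 (shape–rate) is (a−1)/b = 64/13 ≈ 4.923.

λ̂_MAP = 4.923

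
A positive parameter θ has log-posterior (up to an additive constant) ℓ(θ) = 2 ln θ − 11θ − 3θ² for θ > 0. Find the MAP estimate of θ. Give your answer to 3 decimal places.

ℓ'(θ) = 2/θ − 11 − 6θ. Setting this to zero and multiplying by θ: 6θ² + 11θ − 2 = 0.
θ = (−11 + √(11² + 4·6·2)) / (2·6) = (−11 + √169) / 12 = (−11 + 13)/12 = 1/6.
ℓ''(θ) = −2/θ² − 6 < 0, confirming a maximum.

θ̂_MAP = 0.167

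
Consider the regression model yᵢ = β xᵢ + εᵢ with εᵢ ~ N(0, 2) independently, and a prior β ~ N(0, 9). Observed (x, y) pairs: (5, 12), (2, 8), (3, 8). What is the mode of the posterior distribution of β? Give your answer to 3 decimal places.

β̂_MAP = 2.616

log p(β | y) = −Σ(yᵢ − βxᵢ)²/(2·2) − β²/(2·9) + const.
Setting the derivative to zero: Σxᵢ(yᵢ − βxᵢ)/2 − β/9 = 0, so β = Σxᵢyᵢ / (Σxᵢ² + σ²/τ²).
Σxᵢyᵢ = 5·12 + 2·8 + 3·8 = 100; Σxᵢ² = 38; σ²/τ² = 2/9.
β̂_MAP = 100 / (38 + 2/9) = 100/(344/9) = 225/86 ≈ 2.616.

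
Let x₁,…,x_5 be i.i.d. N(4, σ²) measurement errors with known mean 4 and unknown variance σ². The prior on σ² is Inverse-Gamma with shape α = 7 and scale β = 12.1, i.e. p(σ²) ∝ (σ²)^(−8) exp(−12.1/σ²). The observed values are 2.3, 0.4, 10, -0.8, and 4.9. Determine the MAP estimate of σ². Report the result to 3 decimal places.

Sum of squared deviations about the known mean: SS = (2.3−4)² + (0.4−4)² + (10−4)² + (-0.8−4)² + (4.9−4)² = 75.7.
The Normal likelihood contributes (σ²)^(−n/2) exp(−SS/(2σ²)), so the posterior is Inverse-Gamma(α + n/2, β + SS/2) = Inverse-Gamma(9.5, 49.95).
The mode of Inverse-Gamma(a, b) is b/(a+1) = 49.95/10.5 ≈ 4.757.

σ̂²_MAP = 4.757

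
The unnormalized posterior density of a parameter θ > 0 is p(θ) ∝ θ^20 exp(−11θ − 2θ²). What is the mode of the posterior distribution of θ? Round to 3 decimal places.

θ̂_MAP = 1.250

ℓ'(θ) = 20/θ − 11 − 4θ. Setting this to zero and multiplying by θ: 4θ² + 11θ − 20 = 0.
θ = (−11 + √(11² + 4·4·20)) / (2·4) = (−11 + √441) / 8 = (−11 + 21)/8 = 5/4.
ℓ''(θ) = −20/θ² − 4 < 0, confirming a maximum.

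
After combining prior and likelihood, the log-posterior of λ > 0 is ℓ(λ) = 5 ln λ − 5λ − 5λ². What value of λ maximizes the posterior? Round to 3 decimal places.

ℓ'(λ) = 5/λ − 5 − 10λ. Setting this to zero and multiplying by λ: 10λ² + 5λ − 5 = 0.
λ = (−5 + √(5² + 4·10·5)) / (2·10) = (−5 + √225) / 20 = (−5 + 15)/20 = 1/2.
ℓ''(λ) = −5/λ² − 10 < 0, confirming a maximum.

λ̂_MAP = 0.500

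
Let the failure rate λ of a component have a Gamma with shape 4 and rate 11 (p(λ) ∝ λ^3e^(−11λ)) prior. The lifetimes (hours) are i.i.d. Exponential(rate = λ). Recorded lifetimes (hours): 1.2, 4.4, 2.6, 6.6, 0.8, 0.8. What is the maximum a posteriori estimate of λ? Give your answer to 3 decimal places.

The Exponential(rate=λ) likelihood is ∝ λ^n e^(−λΣtᵢ). Here n = 6 and Σtᵢ = 1.2 + 4.4 + 2.6 + 6.6 + 0.8 + 0.8 = 16.4.
Posterior ∝ λ^3e^(−11λ) · λ^6e^(−16.4λ) = λ^9e^(−27.4λ), i.e. Gamma(10, 27.4).
Mode = (a−1)/b = 9/27.4 ≈ 0.328.

λ̂_MAP = 0.328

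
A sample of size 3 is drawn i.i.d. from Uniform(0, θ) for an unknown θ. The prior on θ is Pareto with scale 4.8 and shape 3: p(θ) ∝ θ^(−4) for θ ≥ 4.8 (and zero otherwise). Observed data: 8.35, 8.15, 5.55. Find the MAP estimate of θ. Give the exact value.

θ̂_MAP = 8.35

The Uniform(0, θ) likelihood is θ^(−n) for θ ≥ max(xᵢ), zero otherwise. Here max(xᵢ) = 8.35.
Posterior ∝ θ^(−4) · θ^(−3) = θ^(−7) on θ ≥ max(4.8, 8.35) = 8.35.
This density is strictly decreasing in θ, so the posterior mode lies at the lower boundary of the support.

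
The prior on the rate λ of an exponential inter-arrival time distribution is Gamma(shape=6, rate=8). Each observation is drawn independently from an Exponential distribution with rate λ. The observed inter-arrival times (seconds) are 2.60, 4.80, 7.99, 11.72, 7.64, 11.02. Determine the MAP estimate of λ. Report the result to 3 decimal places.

The Exponential(rate=λ) likelihood is ∝ λ^n e^(−λΣtᵢ). Here n = 6 and Σtᵢ = 2.60 + 4.80 + 7.99 + 11.72 + 7.64 + 11.02 = 45.77.
Posterior ∝ λ^5e^(−8λ) · λ^6e^(−45.77λ) = λ^11e^(−53.77λ), i.e. Gamma(12, 53.77).
Mode = (a−1)/b = 11/53.77 ≈ 0.205.

λ̂_MAP = 0.205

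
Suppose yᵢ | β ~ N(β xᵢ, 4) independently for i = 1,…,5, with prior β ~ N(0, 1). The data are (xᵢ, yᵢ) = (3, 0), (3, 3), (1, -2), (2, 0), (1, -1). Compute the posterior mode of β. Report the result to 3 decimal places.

β̂_MAP = 0.214

log p(β | y) = −Σ(yᵢ − βxᵢ)²/(2·4) − β²/(2·1) + const.
Setting the derivative to zero: Σxᵢ(yᵢ − βxᵢ)/4 − β/1 = 0, so β = Σxᵢyᵢ / (Σxᵢ² + σ²/τ²).
Σxᵢyᵢ = 3·0 + 3·3 + 1·(-2) + 2·0 + 1·(-1) = 6; Σxᵢ² = 24; σ²/τ² = 4.
β̂_MAP = 6 / (24 + 4) = 6/28 ≈ 0.214.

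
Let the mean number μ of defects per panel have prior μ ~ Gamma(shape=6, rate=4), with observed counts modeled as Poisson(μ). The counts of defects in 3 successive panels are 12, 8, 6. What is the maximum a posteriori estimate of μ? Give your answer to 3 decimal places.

μ̂_MAP = 4.429

Σxᵢ = 12+8+6 = 26, with n = 3.
Posterior ∝ μ^5e^(−4μ) · μ^26e^(−3μ) = μ^31e^(−7μ), i.e. Gamma(shape=32, rate=7).
The mode of a Gamma(a, b) with a ≥ 1 (shape–rate) is (a−1)/b = 31/7 ≈ 4.429.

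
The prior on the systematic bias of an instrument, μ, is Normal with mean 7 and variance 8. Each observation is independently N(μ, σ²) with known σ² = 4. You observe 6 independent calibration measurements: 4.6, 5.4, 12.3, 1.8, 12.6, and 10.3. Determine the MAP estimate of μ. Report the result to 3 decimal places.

n = 6; x̄ = (4.6 + 5.4 + 12.3 + 1.8 + 12.6 + 10.3)/6 = 47/6 = 47/6 ≈ 7.8333.
For a Normal prior and Normal likelihood with known variance, the posterior is Normal; its mode equals its mean, the precision-weighted average.
Prior precision 1/σ₀² = 1/8 = 0.125; data precision n/σ² = 6/4 = 1.5.
μ̂ = (0.125·7 + 1.5·(47/6)) / (0.125 + 1.5) = 12.625/1.625 = 101/13 ≈ 7.769.

μ̂_MAP = 7.769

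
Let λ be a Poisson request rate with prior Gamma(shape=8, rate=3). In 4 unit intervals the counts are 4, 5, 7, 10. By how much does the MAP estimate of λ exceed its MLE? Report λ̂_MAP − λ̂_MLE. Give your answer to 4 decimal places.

Σxᵢ = 26. Posterior is Gamma(34, 7); MAP = (34−1)/7 = 33/7 ≈ 4.71429.
MLE = x̄ = 26/4 ≈ 6.50000.
Difference = 33/7 − 26/4 = -25/14 ≈ -1.7857.

MAP − MLE = -1.7857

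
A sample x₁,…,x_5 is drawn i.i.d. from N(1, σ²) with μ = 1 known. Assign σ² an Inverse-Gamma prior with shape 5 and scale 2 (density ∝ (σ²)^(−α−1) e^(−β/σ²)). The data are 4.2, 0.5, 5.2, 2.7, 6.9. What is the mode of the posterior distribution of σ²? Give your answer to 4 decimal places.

Sum of squared deviations about the known mean: SS = (4.2−1)² + (0.5−1)² + (5.2−1)² + (2.7−1)² + (6.9−1)² = 65.83.
The Normal likelihood contributes (σ²)^(−n/2) exp(−SS/(2σ²)), so the posterior is Inverse-Gamma(α + n/2, β + SS/2) = Inverse-Gamma(7.5, 34.915).
The mode of Inverse-Gamma(a, b) is b/(a+1) = 34.915/8.5 ≈ 4.1076.

σ̂²_MAP = 4.1076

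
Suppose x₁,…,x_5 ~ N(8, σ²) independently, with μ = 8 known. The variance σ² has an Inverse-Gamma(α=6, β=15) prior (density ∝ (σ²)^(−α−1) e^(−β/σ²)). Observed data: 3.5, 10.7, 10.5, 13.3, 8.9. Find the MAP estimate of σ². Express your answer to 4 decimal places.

σ̂²_MAP = 4.8784

Sum of squared deviations about the known mean: SS = (3.5−8)² + (10.7−8)² + (10.5−8)² + (13.3−8)² + (8.9−8)² = 62.69.
The Normal likelihood contributes (σ²)^(−n/2) exp(−SS/(2σ²)), so the posterior is Inverse-Gamma(α + n/2, β + SS/2) = Inverse-Gamma(8.5, 46.345).
The mode of Inverse-Gamma(a, b) is b/(a+1) = 46.345/9.5 ≈ 4.8784.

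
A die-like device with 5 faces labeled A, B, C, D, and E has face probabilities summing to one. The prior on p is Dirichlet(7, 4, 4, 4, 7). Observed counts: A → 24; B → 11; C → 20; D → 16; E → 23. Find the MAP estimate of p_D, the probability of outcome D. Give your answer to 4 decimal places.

The posterior is Dirichlet(αᵢ + nᵢ) = Dirichlet(31, 15, 24, 20, 30).
For a Dirichlet(a₁,…,a_K) with all aᵢ > 1, the mode has j-th component (aⱼ − 1)/(Σaᵢ − K).
Here Σaᵢ = 120 and K = 5, so p_D = (20 − 1)/(120 − 5) = 19/115 ≈ 0.1652.

MAP estimate of p_D = 0.1652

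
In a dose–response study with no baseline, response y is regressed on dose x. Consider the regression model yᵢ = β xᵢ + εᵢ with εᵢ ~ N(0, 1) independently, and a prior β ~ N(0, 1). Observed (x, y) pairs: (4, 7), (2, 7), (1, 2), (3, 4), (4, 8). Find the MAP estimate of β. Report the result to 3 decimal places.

log p(β | y) = −Σ(yᵢ − βxᵢ)²/(2·1) − β²/(2·1) + const.
Setting the derivative to zero: Σxᵢ(yᵢ − βxᵢ)/1 − β/1 = 0, so β = Σxᵢyᵢ / (Σxᵢ² + σ²/τ²).
Σxᵢyᵢ = 4·7 + 2·7 + 1·2 + 3·4 + 4·8 = 88; Σxᵢ² = 46; σ²/τ² = 1.
β̂_MAP = 88 / (46 + 1) = 88/47 ≈ 1.872.

β̂_MAP = 1.872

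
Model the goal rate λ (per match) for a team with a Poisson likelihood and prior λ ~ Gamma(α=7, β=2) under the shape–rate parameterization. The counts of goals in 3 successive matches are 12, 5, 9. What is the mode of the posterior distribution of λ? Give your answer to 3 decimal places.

Σxᵢ = 12+5+9 = 26, with n = 3.
Posterior ∝ λ^6e^(−2λ) · λ^26e^(−3λ) = λ^32e^(−5λ), i.e. Gamma(shape=33, rate=5).
The mode of a Gamma(a, b) with a ≥ 1 (shape–rate) is (a−1)/b = 32/5 ≈ 6.400.

λ̂_MAP = 6.400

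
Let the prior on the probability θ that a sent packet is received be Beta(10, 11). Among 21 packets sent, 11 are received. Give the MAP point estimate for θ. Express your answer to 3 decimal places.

θ̂_MAP = 0.500

Prior: Beta(10, 11).
Data: 11 successes in 21 trials. The binomial likelihood contributes θ^11(1−θ)^10, so the posterior is Beta(10+11, 11+10) = Beta(21, 21).
For Beta(a, b) with a, b > 1 the mode is (a−1)/(a+b−2) = 20/40 ≈ 0.500.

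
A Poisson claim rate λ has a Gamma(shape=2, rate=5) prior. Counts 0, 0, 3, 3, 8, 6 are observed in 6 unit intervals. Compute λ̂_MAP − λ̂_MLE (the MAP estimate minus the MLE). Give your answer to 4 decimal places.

Σxᵢ = 20. Posterior is Gamma(22, 11); MAP = (22−1)/11 = 21/11 ≈ 1.90909.
MLE = x̄ = 20/6 ≈ 3.33333.
Difference = 21/11 − 20/6 = -47/33 ≈ -1.4242.

MAP − MLE = -1.4242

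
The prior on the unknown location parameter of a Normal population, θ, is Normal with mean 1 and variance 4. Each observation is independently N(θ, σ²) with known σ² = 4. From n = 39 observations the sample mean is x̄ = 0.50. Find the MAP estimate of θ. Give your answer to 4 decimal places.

θ̂_MAP = 0.5125

n = 39, x̄ = 0.50.
For a Normal prior and Normal likelihood with known variance, the posterior is Normal; its mode equals its mean, the precision-weighted average.
Prior precision 1/σ₀² = 1/4 = 0.25; data precision n/σ² = 39/4 = 9.75.
θ̂ = (0.25·1 + 9.75·0.5) / (0.25 + 9.75) = 5.125/10 = 0.5125.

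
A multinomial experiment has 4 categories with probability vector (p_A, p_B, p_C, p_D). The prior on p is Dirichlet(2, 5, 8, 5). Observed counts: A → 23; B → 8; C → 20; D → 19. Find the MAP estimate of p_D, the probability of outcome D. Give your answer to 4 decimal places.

The posterior is Dirichlet(αᵢ + nᵢ) = Dirichlet(25, 13, 28, 24).
For a Dirichlet(a₁,…,a_K) with all aᵢ > 1, the mode has j-th component (aⱼ − 1)/(Σaᵢ − K).
Here Σaᵢ = 90 and K = 4, so p_D = (24 − 1)/(90 − 4) = 23/86 ≈ 0.2674.

MAP estimate of p_D = 0.2674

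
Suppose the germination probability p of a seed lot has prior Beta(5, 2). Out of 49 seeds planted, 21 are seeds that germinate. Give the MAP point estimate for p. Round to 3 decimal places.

Prior: Beta(5, 2).
Data: 21 successes in 49 trials. The binomial likelihood contributes p^21(1−p)^28, so the posterior is Beta(5+21, 2+28) = Beta(26, 30).
For Beta(a, b) with a, b > 1 the mode is (a−1)/(a+b−2) = 25/54 ≈ 0.463.

p̂_MAP = 0.463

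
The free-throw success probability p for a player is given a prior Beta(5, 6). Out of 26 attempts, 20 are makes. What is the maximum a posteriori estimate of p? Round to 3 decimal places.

p̂_MAP = 0.686

Prior: Beta(5, 6).
Data: 20 successes in 26 trials. The binomial likelihood contributes p^20(1−p)^6, so the posterior is Beta(5+20, 6+6) = Beta(25, 12).
For Beta(a, b) with a, b > 1 the mode is (a−1)/(a+b−2) = 24/35 ≈ 0.686.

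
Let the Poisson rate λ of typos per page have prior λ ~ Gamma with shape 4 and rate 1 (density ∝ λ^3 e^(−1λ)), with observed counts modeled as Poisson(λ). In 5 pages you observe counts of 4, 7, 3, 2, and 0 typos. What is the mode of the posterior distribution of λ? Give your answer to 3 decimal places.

Σxᵢ = 4+7+3+2+0 = 16, with n = 5.
Posterior ∝ λ^3e^(−1λ) · λ^16e^(−5λ) = λ^19e^(−6λ), i.e. Gamma(shape=20, rate=6).
The mode of a Gamma(a, b) with a ≥ 1 (shape–rate) is (a−1)/b = 19/6 ≈ 3.167.

λ̂_MAP = 3.167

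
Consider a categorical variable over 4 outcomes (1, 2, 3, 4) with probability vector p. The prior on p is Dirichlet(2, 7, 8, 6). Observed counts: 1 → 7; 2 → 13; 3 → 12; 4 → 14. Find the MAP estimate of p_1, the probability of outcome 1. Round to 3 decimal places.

The posterior is Dirichlet(αᵢ + nᵢ) = Dirichlet(9, 20, 20, 20).
For a Dirichlet(a₁,…,a_K) with all aᵢ > 1, the mode has j-th component (aⱼ − 1)/(Σaᵢ − K).
Here Σaᵢ = 69 and K = 4, so p_1 = (9 − 1)/(69 − 4) = 8/65 ≈ 0.123.

MAP estimate: 0.123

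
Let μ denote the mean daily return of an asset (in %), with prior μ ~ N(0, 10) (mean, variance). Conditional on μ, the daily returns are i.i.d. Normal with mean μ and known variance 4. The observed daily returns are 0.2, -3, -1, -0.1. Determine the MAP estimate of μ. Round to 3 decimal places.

μ̂_MAP = -0.886

n = 4; x̄ = (0.2 + (-3) + (-1) + (-0.1))/4 = -3.9/4 = -0.975.
For a Normal prior and Normal likelihood with known variance, the posterior is Normal; its mode equals its mean, the precision-weighted average.
Prior precision 1/σ₀² = 1/10 = 0.1; data precision n/σ² = 4/4 = 1.
μ̂ = (0.1·0 + 1·(-0.975)) / (0.1 + 1) = (-0.975)/1.1 = -39/44 ≈ -0.886.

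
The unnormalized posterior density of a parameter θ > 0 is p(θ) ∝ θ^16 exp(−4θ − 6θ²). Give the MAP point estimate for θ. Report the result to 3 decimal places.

θ̂_MAP = 1.000

ℓ'(θ) = 16/θ − 4 − 12θ. Setting this to zero and multiplying by θ: 12θ² + 4θ − 16 = 0.
θ = (−4 + √(4² + 4·12·16)) / (2·12) = (−4 + √784) / 24 = (−4 + 28)/24 = 1.
ℓ''(θ) = −16/θ² − 12 < 0, confirming a maximum.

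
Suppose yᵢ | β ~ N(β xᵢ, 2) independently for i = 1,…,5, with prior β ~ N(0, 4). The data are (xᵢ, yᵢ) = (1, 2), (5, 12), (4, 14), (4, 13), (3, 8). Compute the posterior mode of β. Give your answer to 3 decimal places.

log p(β | y) = −Σ(yᵢ − βxᵢ)²/(2·2) − β²/(2·4) + const.
Setting the derivative to zero: Σxᵢ(yᵢ − βxᵢ)/2 − β/4 = 0, so β = Σxᵢyᵢ / (Σxᵢ² + σ²/τ²).
Σxᵢyᵢ = 1·2 + 5·12 + 4·14 + 4·13 + 3·8 = 194; Σxᵢ² = 67; σ²/τ² = 0.5.
β̂_MAP = 194 / (67 + 0.5) = 194/67.5 ≈ 2.874.

β̂_MAP = 2.874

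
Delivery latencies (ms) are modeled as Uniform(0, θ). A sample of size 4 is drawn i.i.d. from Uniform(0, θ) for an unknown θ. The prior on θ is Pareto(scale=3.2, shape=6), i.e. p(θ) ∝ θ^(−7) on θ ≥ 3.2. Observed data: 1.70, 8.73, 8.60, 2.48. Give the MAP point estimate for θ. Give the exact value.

θ̂_MAP = 8.73

The Uniform(0, θ) likelihood is θ^(−n) for θ ≥ max(xᵢ), zero otherwise. Here max(xᵢ) = 8.73.
Posterior ∝ θ^(−7) · θ^(−4) = θ^(−11) on θ ≥ max(3.2, 8.73) = 8.73.
This density is strictly decreasing in θ, so the posterior mode lies at the lower boundary of the support.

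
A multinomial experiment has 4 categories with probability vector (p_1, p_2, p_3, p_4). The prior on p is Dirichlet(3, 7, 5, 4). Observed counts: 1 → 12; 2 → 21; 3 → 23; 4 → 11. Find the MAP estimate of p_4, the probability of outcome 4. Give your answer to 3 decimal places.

The posterior is Dirichlet(αᵢ + nᵢ) = Dirichlet(15, 28, 28, 15).
For a Dirichlet(a₁,…,a_K) with all aᵢ > 1, the mode has j-th component (aⱼ − 1)/(Σaᵢ − K).
Here Σaᵢ = 86 and K = 4, so p_4 = (15 − 1)/(86 − 4) = 14/82 ≈ 0.171.

MAP estimate: 0.171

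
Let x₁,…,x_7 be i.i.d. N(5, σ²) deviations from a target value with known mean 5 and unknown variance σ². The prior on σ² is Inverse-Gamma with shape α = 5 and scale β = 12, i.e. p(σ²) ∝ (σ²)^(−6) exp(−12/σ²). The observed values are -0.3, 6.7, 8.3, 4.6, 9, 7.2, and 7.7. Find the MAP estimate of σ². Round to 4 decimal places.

Sum of squared deviations about the known mean: SS = (-0.3−5)² + (6.7−5)² + (8.3−5)² + (4.6−5)² + (9−5)² + (7.2−5)² + (7.7−5)² = 70.16.
The Normal likelihood contributes (σ²)^(−n/2) exp(−SS/(2σ²)), so the posterior is Inverse-Gamma(α + n/2, β + SS/2) = Inverse-Gamma(8.5, 47.08).
The mode of Inverse-Gamma(a, b) is b/(a+1) = 47.08/9.5 ≈ 4.9558.

σ̂²_MAP = 4.9558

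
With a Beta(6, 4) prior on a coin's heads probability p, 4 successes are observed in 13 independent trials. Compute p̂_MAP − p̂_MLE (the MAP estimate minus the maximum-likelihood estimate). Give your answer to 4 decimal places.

MAP − MLE = 0.1209

Posterior is Beta(10, 13); MAP = (10−1)/(23−2) = 9/21 ≈ 0.42857.
MLE ignores the prior: p̂_MLE = k/n = 4/13 ≈ 0.30769.
Difference = 9/21 − 4/13 = 11/91 ≈ 0.1209.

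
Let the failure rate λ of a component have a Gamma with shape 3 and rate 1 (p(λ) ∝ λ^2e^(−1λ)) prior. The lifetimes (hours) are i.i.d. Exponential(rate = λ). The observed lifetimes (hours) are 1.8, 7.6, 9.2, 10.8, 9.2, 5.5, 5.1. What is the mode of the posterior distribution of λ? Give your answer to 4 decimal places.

λ̂_MAP = 0.1793

The Exponential(rate=λ) likelihood is ∝ λ^n e^(−λΣtᵢ). Here n = 7 and Σtᵢ = 1.8 + 7.6 + 9.2 + 10.8 + 9.2 + 5.5 + 5.1 = 49.2.
Posterior ∝ λ^2e^(−1λ) · λ^7e^(−49.2λ) = λ^9e^(−50.2λ), i.e. Gamma(10, 50.2).
Mode = (a−1)/b = 9/50.2 ≈ 0.1793.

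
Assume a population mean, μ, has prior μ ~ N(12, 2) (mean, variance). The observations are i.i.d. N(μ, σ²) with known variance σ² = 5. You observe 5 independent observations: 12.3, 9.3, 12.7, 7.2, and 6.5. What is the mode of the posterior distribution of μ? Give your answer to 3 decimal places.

n = 5; x̄ = (12.3 + 9.3 + 12.7 + 7.2 + 6.5)/5 = 48/5 = 9.6.
For a Normal prior and Normal likelihood with known variance, the posterior is Normal; its mode equals its mean, the precision-weighted average.
Prior precision 1/σ₀² = 1/2 = 0.5; data precision n/σ² = 5/5 = 1.
μ̂ = (0.5·12 + 1·9.6) / (0.5 + 1) = 15.6/1.5 = 10.400.

μ̂_MAP = 10.400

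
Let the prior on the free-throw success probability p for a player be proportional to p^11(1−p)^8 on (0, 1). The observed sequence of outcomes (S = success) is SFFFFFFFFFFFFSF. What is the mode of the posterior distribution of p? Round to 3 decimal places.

The prior density ∝ p^11(1−p)^8 is the kernel of Beta(12, 9).
Data: 2 successes in 15 trials (from the sequence). The binomial likelihood contributes p^2(1−p)^13, so the posterior is Beta(12+2, 9+13) = Beta(14, 22).
For Beta(a, b) with a, b > 1 the mode is (a−1)/(a+b−2) = 13/34 ≈ 0.382.

p̂_MAP = 0.382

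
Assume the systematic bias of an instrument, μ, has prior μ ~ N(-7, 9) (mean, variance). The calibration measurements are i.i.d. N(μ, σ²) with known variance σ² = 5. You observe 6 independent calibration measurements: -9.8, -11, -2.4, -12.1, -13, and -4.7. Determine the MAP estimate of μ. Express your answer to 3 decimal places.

n = 6; x̄ = ((-9.8) + (-11) + (-2.4) + (-12.1) + (-13) + (-4.7))/6 = -53/6 = -53/6 ≈ -8.8333.
For a Normal prior and Normal likelihood with known variance, the posterior is Normal; its mode equals its mean, the precision-weighted average.
Prior precision 1/σ₀² = 1/9; data precision n/σ² = 6/5 = 1.2.
μ̂ = ((1/9)·(-7) + 1.2·(-53/6)) / (1/9 + 1.2) = (-512/45)/(59/45) = -512/59 ≈ -8.678.

μ̂_MAP = -8.678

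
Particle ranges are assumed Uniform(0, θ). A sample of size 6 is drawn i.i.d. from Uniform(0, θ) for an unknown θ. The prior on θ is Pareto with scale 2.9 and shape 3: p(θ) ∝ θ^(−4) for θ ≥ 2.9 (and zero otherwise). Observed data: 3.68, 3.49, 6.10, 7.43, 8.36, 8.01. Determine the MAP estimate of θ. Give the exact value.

The Uniform(0, θ) likelihood is θ^(−n) for θ ≥ max(xᵢ), zero otherwise. Here max(xᵢ) = 8.36.
Posterior ∝ θ^(−4) · θ^(−6) = θ^(−10) on θ ≥ max(2.9, 8.36) = 8.36.
This density is strictly decreasing in θ, so the posterior mode lies at the lower boundary of the support.

θ̂_MAP = 8.36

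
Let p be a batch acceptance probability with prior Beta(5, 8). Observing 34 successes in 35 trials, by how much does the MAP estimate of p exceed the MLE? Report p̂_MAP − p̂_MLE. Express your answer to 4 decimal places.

MAP − MLE = -0.1453

Posterior is Beta(39, 9); MAP = (39−1)/(48−2) = 38/46 ≈ 0.82609.
MLE ignores the prior: p̂_MLE = k/n = 34/35 ≈ 0.97143.
Difference = 38/46 − 34/35 = -117/805 ≈ -0.1453.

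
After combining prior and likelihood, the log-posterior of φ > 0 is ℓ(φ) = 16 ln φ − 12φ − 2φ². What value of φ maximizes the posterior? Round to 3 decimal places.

φ̂_MAP = 1.000

ℓ'(φ) = 16/φ − 12 − 4φ. Setting this to zero and multiplying by φ: 4φ² + 12φ − 16 = 0.
φ = (−12 + √(12² + 4·4·16)) / (2·4) = (−12 + √400) / 8 = (−12 + 20)/8 = 1.
ℓ''(φ) = −16/φ² − 4 < 0, confirming a maximum.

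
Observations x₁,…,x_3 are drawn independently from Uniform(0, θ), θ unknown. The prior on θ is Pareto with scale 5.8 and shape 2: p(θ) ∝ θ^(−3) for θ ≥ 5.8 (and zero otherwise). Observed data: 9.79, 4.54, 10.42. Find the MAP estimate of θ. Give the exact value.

θ̂_MAP = 10.42

The Uniform(0, θ) likelihood is θ^(−n) for θ ≥ max(xᵢ), zero otherwise. Here max(xᵢ) = 10.42.
Posterior ∝ θ^(−3) · θ^(−3) = θ^(−6) on θ ≥ max(5.8, 10.42) = 10.42.
This density is strictly decreasing in θ, so the posterior mode lies at the lower boundary of the support.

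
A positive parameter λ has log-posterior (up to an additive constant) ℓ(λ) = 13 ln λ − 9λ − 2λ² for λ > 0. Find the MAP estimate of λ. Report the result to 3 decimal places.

λ̂_MAP = 1.000

ℓ'(λ) = 13/λ − 9 − 4λ. Setting this to zero and multiplying by λ: 4λ² + 9λ − 13 = 0.
λ = (−9 + √(9² + 4·4·13)) / (2·4) = (−9 + √289) / 8 = (−9 + 17)/8 = 1.
ℓ''(λ) = −13/λ² − 4 < 0, confirming a maximum.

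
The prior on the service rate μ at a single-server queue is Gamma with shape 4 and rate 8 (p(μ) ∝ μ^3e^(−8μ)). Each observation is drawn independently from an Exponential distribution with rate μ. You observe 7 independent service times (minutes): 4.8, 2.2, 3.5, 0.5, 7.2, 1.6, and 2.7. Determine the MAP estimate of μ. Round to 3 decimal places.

μ̂_MAP = 0.328

The Exponential(rate=μ) likelihood is ∝ μ^n e^(−μΣtᵢ). Here n = 7 and Σtᵢ = 4.8 + 2.2 + 3.5 + 0.5 + 7.2 + 1.6 + 2.7 = 22.5.
Posterior ∝ μ^3e^(−8μ) · μ^7e^(−22.5μ) = μ^10e^(−30.5μ), i.e. Gamma(11, 30.5).
Mode = (a−1)/b = 10/30.5 ≈ 0.328.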